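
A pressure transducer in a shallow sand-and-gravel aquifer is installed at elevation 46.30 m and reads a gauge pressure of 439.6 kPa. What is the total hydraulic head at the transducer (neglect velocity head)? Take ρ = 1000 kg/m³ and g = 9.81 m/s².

h ≈ 91.11 m

ψ = P/(ρg) = 439.6×1000 / (1000 × 9.81) = 44.81 m.
h = z + ψ = 46.30 + 44.81 = 91.11 m.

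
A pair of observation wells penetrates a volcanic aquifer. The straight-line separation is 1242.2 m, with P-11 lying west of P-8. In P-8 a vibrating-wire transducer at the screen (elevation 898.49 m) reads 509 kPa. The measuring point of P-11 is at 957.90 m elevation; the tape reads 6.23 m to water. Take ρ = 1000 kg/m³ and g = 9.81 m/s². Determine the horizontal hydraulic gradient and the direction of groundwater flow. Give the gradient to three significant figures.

Pressure head at P-8: ψ = P/(ρg) = 509×1000 / (1000 × 9.81) = 51.89 m.
Total head at P-8: h = z + ψ = 898.49 + 51.89 = 950.38 m.
Total head at P-11: h = 957.90 − 6.23 = 951.67 m.
Head difference: h(P-8) − h(P-11) = 950.38 − 951.67 = -1.29 m.
Hydraulic gradient: i = |Δh| / L = 1.29 / 1242.2 = 0.00104.
Flow is from higher to lower head: from P-11 toward P-8, i.e. toward the east.

i ≈ 0.00104; groundwater flows toward the east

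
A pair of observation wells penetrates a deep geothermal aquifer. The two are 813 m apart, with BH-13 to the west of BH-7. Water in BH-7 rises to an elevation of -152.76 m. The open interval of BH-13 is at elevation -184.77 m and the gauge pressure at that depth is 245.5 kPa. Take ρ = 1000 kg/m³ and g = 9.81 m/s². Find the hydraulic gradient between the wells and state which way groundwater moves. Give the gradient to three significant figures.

Total head at BH-7: h = -152.76 m (water level in the piezometer is the total head).
Pressure head at BH-13: ψ = P/(ρg) = 245.5×1000 / (1000 × 9.81) = 25.03 m.
Total head at BH-13: h = z + ψ = -184.77 + 25.03 = -159.74 m.
Head difference: h(BH-7) − h(BH-13) = -152.76 − (-159.74) = 6.98 m.
Hydraulic gradient: i = |Δh| / L = 6.98 / 813 = 0.00859.
Flow is from higher to lower head: from BH-7 toward BH-13, i.e. toward the west.

i ≈ 0.00859; groundwater flows toward the west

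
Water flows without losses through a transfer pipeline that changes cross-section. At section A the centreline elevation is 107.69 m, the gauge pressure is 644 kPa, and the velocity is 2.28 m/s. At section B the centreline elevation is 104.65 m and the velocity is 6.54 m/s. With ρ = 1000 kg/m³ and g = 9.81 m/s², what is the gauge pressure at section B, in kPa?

Pressure head at A: ψ₁ = P₁/(ρg) = 644×1000 / (1000 × 9.81) = 65.65 m.
Velocity heads: v₁²/2g = 2.28²/19.62 = 0.265 m; v₂²/2g = 6.54²/19.62 = 2.180 m.
Total head H = z₁ + ψ₁ + v₁²/2g = 107.69 + 65.65 + 0.265 = 173.60 m.
ψ₂ = H − z₂ − v₂²/2g = 173.60 − 104.65 − 2.180 = 66.77 m.
P₂ = ρgψ₂ = 1000 × 9.81 × 66.77 ≈ 655 kPa.

P₂ ≈ 655 kPa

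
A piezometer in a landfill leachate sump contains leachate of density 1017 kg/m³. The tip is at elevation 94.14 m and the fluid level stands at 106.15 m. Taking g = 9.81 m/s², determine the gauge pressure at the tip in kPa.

Pressure head ψ = h − z = 106.15 − 94.14 = 12.01 m.
P = ρgψ = 1017 × 9.81 × 12.01 = 119821 Pa ≈ 120 kPa.

P ≈ 120 kPa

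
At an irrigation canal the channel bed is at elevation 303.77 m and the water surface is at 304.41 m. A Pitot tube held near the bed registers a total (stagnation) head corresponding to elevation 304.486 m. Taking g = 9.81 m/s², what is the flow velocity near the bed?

v ≈ 1.22 m/s

Near the bed, under hydrostatic conditions, the piezometric head (z + ψ) equals the free-surface elevation, 304.41 m.
Velocity head = total − piezometric = 304.486 − 304.41 = 0.076 m.
v = √(2g·h_v) = √(2 × 9.81 × 0.076) = 1.22 m/s.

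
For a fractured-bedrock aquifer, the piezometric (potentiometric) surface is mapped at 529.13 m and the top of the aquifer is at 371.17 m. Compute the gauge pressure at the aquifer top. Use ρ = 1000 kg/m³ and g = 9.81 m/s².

Pressure head at the aquifer top: ψ = h − z = 529.13 − 371.17 = 157.96 m.
P = ρgψ = 1000 × 9.81 × 157.96 = 1549588 Pa ≈ 1550 kPa.

P ≈ 1550 kPa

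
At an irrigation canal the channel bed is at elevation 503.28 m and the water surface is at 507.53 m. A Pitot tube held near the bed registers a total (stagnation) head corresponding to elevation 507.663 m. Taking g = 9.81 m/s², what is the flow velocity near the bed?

v ≈ 1.62 m/s

Near the bed, under hydrostatic conditions, the piezometric head (z + ψ) equals the free-surface elevation, 507.53 m.
Velocity head = total − piezometric = 507.663 − 507.53 = 0.133 m.
v = √(2g·h_v) = √(2 × 9.81 × 0.133) = 1.62 m/s.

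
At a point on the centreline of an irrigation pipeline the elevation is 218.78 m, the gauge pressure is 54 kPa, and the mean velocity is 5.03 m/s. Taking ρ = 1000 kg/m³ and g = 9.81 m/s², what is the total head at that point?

h ≈ 225.57 m

Pressure head ψ = P/(ρg) = 54×1000 / (1000 × 9.81) = 5.50 m.
Velocity head = v²/(2g) = 5.03² / (2 × 9.81) = 1.290 m.
h = z + ψ + v²/(2g) = 218.78 + 5.50 + 1.290 = 225.57 m.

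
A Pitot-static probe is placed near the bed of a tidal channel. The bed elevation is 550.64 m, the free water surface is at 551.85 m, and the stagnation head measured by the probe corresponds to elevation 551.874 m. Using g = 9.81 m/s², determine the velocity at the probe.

v ≈ 0.686 m/s

Near the bed, under hydrostatic conditions, the piezometric head (z + ψ) equals the free-surface elevation, 551.85 m.
Velocity head = total − piezometric = 551.874 − 551.85 = 0.024 m.
v = √(2g·h_v) = √(2 × 9.81 × 0.024) = 0.686 m/s.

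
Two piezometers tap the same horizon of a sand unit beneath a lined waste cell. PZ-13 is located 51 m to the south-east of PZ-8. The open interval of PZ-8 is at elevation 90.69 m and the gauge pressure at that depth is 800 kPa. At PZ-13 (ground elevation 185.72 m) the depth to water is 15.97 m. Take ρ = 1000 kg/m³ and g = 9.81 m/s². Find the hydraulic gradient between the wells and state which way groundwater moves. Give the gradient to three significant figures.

Pressure head at PZ-8: ψ = P/(ρg) = 800×1000 / (1000 × 9.81) = 81.55 m.
Total head at PZ-8: h = z + ψ = 90.69 + 81.55 = 172.24 m.
Total head at PZ-13: h = 185.72 − 15.97 = 169.75 m.
Head difference: h(PZ-8) − h(PZ-13) = 172.24 − 169.75 = 2.49 m.
Hydraulic gradient: i = |Δh| / L = 2.49 / 51 = 0.0488.
Flow is from higher to lower head: from PZ-8 toward PZ-13, i.e. toward the south-east.

i ≈ 0.0488; groundwater flows toward the south-east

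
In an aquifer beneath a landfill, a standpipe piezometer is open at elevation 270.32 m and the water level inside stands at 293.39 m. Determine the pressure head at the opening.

Total head h = 293.39 m (the water-surface elevation in the piezometer).
Pressure head ψ = h − z = 293.39 − 270.32 = 23.07 m.

ψ ≈ 23.07 m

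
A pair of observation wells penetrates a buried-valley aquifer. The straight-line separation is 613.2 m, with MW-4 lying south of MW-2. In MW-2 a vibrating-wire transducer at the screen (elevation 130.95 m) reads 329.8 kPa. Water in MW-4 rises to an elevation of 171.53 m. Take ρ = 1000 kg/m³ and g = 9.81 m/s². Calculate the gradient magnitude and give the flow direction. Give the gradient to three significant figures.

i ≈ 0.0114; groundwater flows toward the north

Pressure head at MW-2: ψ = P/(ρg) = 329.8×1000 / (1000 × 9.81) = 33.62 m.
Total head at MW-2: h = z + ψ = 130.95 + 33.62 = 164.57 m.
Total head at MW-4: h = 171.53 m (water level in the piezometer is the total head).
Head difference: h(MW-2) − h(MW-4) = 164.57 − 171.53 = -6.96 m.
Hydraulic gradient: i = |Δh| / L = 6.96 / 613.2 = 0.0114.
Flow is from higher to lower head: from MW-4 toward MW-2, i.e. toward the north.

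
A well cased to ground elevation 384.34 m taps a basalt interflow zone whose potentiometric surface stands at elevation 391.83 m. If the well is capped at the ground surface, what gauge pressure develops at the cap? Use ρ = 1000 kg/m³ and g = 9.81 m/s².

P ≈ 73.5 kPa

Head above the cap: Δh = 391.83 − 384.34 = 7.49 m.
P = ρgΔh = 1000 × 9.81 × 7.49 = 73477 Pa ≈ 73.5 kPa.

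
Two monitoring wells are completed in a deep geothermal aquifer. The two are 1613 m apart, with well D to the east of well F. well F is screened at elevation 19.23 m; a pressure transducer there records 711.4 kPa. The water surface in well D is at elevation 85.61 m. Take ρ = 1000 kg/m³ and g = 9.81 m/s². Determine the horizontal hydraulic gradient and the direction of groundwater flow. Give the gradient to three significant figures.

i ≈ 0.00381; groundwater flows toward the east

Pressure head at well F: ψ = P/(ρg) = 711.4×1000 / (1000 × 9.81) = 72.52 m.
Total head at well F: h = z + ψ = 19.23 + 72.52 = 91.75 m.
Total head at well D: h = 85.61 m (water level in the piezometer is the total head).
Head difference: h(well F) − h(well D) = 91.75 − 85.61 = 6.14 m.
Hydraulic gradient: i = |Δh| / L = 6.14 / 1613 = 0.00381.
Flow is from higher to lower head: from well F toward well D, i.e. toward the east.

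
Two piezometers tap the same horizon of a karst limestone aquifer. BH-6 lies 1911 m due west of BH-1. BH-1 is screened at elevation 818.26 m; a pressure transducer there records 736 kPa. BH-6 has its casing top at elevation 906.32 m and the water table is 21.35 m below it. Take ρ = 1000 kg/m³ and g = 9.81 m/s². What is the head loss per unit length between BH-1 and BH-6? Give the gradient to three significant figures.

i ≈ 0.00435 m/m

Pressure head at BH-1: ψ = P/(ρg) = 736×1000 / (1000 × 9.81) = 75.03 m.
Total head at BH-1: h = z + ψ = 818.26 + 75.03 = 893.29 m.
Total head at BH-6: h = 906.32 − 21.35 = 884.97 m.
Head difference: h(BH-1) − h(BH-6) = 893.29 − 884.97 = 8.32 m.
Hydraulic gradient: i = |Δh| / L = 8.32 / 1911 = 0.00435.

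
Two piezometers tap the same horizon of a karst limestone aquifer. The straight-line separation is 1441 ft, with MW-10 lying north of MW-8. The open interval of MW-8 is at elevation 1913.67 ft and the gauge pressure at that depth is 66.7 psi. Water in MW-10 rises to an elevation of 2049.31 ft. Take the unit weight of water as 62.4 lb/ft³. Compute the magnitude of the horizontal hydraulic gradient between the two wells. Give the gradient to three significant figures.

Pressure head at MW-8: ψ = 144·P/γ = 144 × 66.7 / 62.4 = 153.92 ft.
Total head at MW-8: h = z + ψ = 1913.67 + 153.92 = 2067.59 ft.
Total head at MW-10: h = 2049.31 ft (water level in the piezometer is the total head).
Head difference: h(MW-8) − h(MW-10) = 2067.59 − 2049.31 = 18.28 ft.
Hydraulic gradient: i = |Δh| / L = 18.28 / 1441 = 0.0127.

i ≈ 0.0127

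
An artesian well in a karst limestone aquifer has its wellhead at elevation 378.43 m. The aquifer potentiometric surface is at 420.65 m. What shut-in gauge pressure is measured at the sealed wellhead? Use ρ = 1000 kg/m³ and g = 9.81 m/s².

P ≈ 414 kPa

Head above the cap: Δh = 420.65 − 378.43 = 42.22 m.
P = ρgΔh = 1000 × 9.81 × 42.22 = 414178 Pa ≈ 414 kPa.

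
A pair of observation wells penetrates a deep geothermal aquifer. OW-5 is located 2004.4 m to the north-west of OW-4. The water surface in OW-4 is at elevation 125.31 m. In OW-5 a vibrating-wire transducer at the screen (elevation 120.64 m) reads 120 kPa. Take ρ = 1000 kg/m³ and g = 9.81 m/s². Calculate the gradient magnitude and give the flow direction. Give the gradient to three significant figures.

i ≈ 0.00377; groundwater flows toward the south-east

Total head at OW-4: h = 125.31 m (water level in the piezometer is the total head).
Pressure head at OW-5: ψ = P/(ρg) = 120×1000 / (1000 × 9.81) = 12.23 m.
Total head at OW-5: h = z + ψ = 120.64 + 12.23 = 132.87 m.
Head difference: h(OW-4) − h(OW-5) = 125.31 − 132.87 = -7.56 m.
Hydraulic gradient: i = |Δh| / L = 7.56 / 2004.4 = 0.00377.
Flow is from higher to lower head: from OW-5 toward OW-4, i.e. toward the south-east.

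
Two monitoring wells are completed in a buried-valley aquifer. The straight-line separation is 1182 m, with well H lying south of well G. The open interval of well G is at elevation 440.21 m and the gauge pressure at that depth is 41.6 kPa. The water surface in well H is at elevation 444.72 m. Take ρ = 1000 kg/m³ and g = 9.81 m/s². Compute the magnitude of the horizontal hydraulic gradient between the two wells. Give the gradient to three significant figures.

Pressure head at well G: ψ = P/(ρg) = 41.6×1000 / (1000 × 9.81) = 4.24 m.
Total head at well G: h = z + ψ = 440.21 + 4.24 = 444.45 m.
Total head at well H: h = 444.72 m (water level in the piezometer is the total head).
Head difference: h(well G) − h(well H) = 444.45 − 444.72 = -0.27 m.
Hydraulic gradient: i = |Δh| / L = 0.27 / 1182 = 0.000228.

i ≈ 0.000228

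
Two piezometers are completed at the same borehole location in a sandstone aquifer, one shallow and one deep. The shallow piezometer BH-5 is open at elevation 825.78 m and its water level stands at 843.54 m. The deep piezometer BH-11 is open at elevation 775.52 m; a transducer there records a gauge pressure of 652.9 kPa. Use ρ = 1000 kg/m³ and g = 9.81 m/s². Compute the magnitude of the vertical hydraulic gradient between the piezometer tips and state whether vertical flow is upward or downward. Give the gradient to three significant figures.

Total head at BH-5: h = 843.54 m (water level in the standpipe).
Pressure head at BH-11: ψ = P/(ρg) = 652.9×1000 / (1000 × 9.81) = 66.55 m.
Total head at BH-11: h = z + ψ = 775.52 + 66.55 = 842.07 m.
Δh = h(BH-5) − h(BH-11) = 843.54 − 842.07 = 1.47 m.
Vertical separation Δz = 825.78 − 775.52 = 50.26 m.
|i_v| = |Δh| / Δz = 1.47 / 50.26 = 0.0292.
Head is higher in the shallow piezometer, so vertical flow is downward (recharge condition).

|i_v| ≈ 0.0292; vertical flow is downward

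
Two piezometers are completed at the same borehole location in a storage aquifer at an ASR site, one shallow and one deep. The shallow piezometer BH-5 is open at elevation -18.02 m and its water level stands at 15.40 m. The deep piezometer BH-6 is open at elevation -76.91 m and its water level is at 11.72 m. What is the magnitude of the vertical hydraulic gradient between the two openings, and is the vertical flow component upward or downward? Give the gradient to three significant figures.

|i_v| ≈ 0.0625; vertical flow is downward

Total head at BH-5: h = 15.40 m (water level in the standpipe).
Total head at BH-6: h = 11.72 m.
Δh = h(BH-5) − h(BH-6) = 15.40 − 11.72 = 3.68 m.
Vertical separation Δz = -18.02 − (-76.91) = 58.89 m.
|i_v| = |Δh| / Δz = 3.68 / 58.89 = 0.0625.
Head is higher in the shallow piezometer, so vertical flow is downward (recharge condition).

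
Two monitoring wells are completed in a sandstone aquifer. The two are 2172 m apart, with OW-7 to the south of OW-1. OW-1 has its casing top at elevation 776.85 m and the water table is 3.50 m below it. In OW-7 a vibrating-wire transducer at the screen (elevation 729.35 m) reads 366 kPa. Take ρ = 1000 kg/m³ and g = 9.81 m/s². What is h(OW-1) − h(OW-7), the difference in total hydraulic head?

Total head at OW-1: h = 776.85 − 3.50 = 773.35 m.
Pressure head at OW-7: ψ = P/(ρg) = 366×1000 / (1000 × 9.81) = 37.31 m.
Total head at OW-7: h = z + ψ = 729.35 + 37.31 = 766.66 m.
Head difference: h(OW-1) − h(OW-7) = 773.35 − 766.66 = 6.69 m.

Δh ≈ 6.69 m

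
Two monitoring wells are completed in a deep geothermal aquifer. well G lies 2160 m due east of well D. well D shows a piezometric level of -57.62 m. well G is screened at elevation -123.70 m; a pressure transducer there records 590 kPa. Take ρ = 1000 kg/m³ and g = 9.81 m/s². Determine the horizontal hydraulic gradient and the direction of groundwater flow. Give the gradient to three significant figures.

Total head at well D: h = -57.62 m (water level in the piezometer is the total head).
Pressure head at well G: ψ = P/(ρg) = 590×1000 / (1000 × 9.81) = 60.14 m.
Total head at well G: h = z + ψ = -123.70 + 60.14 = -63.56 m.
Head difference: h(well D) − h(well G) = -57.62 − (-63.56) = 5.94 m.
Hydraulic gradient: i = |Δh| / L = 5.94 / 2160 = 0.00275.
Flow is from higher to lower head: from well D toward well G, i.e. toward the east.

i ≈ 0.00275; groundwater flows toward the east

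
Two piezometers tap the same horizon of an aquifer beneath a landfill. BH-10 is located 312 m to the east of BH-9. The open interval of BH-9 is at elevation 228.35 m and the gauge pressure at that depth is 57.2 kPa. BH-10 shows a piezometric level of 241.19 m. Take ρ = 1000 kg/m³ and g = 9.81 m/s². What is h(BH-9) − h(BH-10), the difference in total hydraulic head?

Pressure head at BH-9: ψ = P/(ρg) = 57.2×1000 / (1000 × 9.81) = 5.83 m.
Total head at BH-9: h = z + ψ = 228.35 + 5.83 = 234.18 m.
Total head at BH-10: h = 241.19 m (water level in the piezometer is the total head).
Head difference: h(BH-9) − h(BH-10) = 234.18 − 241.19 = -7.01 m.

Δh ≈ -7.01 m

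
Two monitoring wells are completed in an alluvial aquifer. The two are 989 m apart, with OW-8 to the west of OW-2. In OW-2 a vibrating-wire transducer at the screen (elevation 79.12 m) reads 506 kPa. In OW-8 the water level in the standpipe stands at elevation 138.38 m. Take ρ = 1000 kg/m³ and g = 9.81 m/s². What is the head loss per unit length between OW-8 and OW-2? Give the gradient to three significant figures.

Pressure head at OW-2: ψ = P/(ρg) = 506×1000 / (1000 × 9.81) = 51.58 m.
Total head at OW-2: h = z + ψ = 79.12 + 51.58 = 130.70 m.
Total head at OW-8: h = 138.38 m (water level in the piezometer is the total head).
Head difference: h(OW-2) − h(OW-8) = 130.70 − 138.38 = -7.68 m.
Hydraulic gradient: i = |Δh| / L = 7.68 / 989 = 0.00777.

i ≈ 0.00777 m/m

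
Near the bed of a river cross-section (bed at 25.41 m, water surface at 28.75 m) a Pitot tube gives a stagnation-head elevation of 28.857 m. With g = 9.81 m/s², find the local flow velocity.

Near the bed, under hydrostatic conditions, the piezometric head (z + ψ) equals the free-surface elevation, 28.75 m.
Velocity head = total − piezometric = 28.857 − 28.75 = 0.107 m.
v = √(2g·h_v) = √(2 × 9.81 × 0.107) = 1.45 m/s.

v ≈ 1.45 m/s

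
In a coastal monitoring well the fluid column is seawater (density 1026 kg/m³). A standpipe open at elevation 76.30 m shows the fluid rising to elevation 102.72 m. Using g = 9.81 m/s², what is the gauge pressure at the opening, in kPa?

P ≈ 266 kPa

Pressure head ψ = h − z = 102.72 − 76.30 = 26.42 m.
P = ρgψ = 1026 × 9.81 × 26.42 = 265919 Pa ≈ 266 kPa.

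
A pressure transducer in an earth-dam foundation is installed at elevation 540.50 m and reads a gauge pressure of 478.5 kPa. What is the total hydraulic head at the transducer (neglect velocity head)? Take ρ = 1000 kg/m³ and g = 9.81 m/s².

ψ = P/(ρg) = 478.5×1000 / (1000 × 9.81) = 48.78 m.
h = z + ψ = 540.50 + 48.78 = 589.28 m.

h ≈ 589.28 m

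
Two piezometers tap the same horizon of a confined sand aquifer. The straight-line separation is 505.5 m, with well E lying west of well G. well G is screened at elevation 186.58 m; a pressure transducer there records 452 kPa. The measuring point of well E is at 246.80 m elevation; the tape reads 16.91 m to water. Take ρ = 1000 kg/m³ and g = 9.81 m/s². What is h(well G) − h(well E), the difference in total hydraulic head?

Δh ≈ 2.77 m

Pressure head at well G: ψ = P/(ρg) = 452×1000 / (1000 × 9.81) = 46.08 m.
Total head at well G: h = z + ψ = 186.58 + 46.08 = 232.66 m.
Total head at well E: h = 246.80 − 16.91 = 229.89 m.
Head difference: h(well G) − h(well E) = 232.66 − 229.89 = 2.77 m.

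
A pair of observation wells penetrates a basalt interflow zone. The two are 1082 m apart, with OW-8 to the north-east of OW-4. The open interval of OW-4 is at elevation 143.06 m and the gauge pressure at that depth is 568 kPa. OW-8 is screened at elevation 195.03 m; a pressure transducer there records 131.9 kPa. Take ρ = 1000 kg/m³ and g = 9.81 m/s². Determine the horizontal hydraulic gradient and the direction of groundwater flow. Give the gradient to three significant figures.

Pressure head at OW-4: ψ = P/(ρg) = 568×1000 / (1000 × 9.81) = 57.90 m.
Total head at OW-4: h = z + ψ = 143.06 + 57.90 = 200.96 m.
Pressure head at OW-8: ψ = P/(ρg) = 131.9×1000 / (1000 × 9.81) = 13.45 m.
Total head at OW-8: h = z + ψ = 195.03 + 13.45 = 208.48 m.
Head difference: h(OW-4) − h(OW-8) = 200.96 − 208.48 = -7.52 m.
Hydraulic gradient: i = |Δh| / L = 7.52 / 1082 = 0.00695.
Flow is from higher to lower head: from OW-8 toward OW-4, i.e. toward the south-west.

i ≈ 0.00695; groundwater flows toward the south-west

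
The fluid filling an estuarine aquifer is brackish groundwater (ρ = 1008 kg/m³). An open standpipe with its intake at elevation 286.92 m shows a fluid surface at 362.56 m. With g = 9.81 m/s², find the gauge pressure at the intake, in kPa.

P ≈ 748 kPa

Pressure head ψ = h − z = 362.56 − 286.92 = 75.64 m.
P = ρgψ = 1008 × 9.81 × 75.64 = 747965 Pa ≈ 748 kPa.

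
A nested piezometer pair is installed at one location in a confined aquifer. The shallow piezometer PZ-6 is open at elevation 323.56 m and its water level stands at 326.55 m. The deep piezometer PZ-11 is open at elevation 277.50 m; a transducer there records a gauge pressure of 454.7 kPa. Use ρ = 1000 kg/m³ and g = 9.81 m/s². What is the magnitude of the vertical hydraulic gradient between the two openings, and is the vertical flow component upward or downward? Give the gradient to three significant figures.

|i_v| ≈ 0.0586; vertical flow is downward

Total head at PZ-6: h = 326.55 m (water level in the standpipe).
Pressure head at PZ-11: ψ = P/(ρg) = 454.7×1000 / (1000 × 9.81) = 46.35 m.
Total head at PZ-11: h = z + ψ = 277.50 + 46.35 = 323.85 m.
Δh = h(PZ-6) − h(PZ-11) = 326.55 − 323.85 = 2.70 m.
Vertical separation Δz = 323.56 − 277.50 = 46.06 m.
|i_v| = |Δh| / Δz = 2.70 / 46.06 = 0.0586.
Head is higher in the shallow piezometer, so vertical flow is downward (recharge condition).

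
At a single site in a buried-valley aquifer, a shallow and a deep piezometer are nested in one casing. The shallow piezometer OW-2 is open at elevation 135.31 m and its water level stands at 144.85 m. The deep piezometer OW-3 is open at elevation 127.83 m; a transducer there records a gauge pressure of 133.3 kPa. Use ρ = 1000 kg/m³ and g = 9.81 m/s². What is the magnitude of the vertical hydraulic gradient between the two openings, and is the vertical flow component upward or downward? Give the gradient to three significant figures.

Total head at OW-2: h = 144.85 m (water level in the standpipe).
Pressure head at OW-3: ψ = P/(ρg) = 133.3×1000 / (1000 × 9.81) = 13.59 m.
Total head at OW-3: h = z + ψ = 127.83 + 13.59 = 141.42 m.
Δh = h(OW-2) − h(OW-3) = 144.85 − 141.42 = 3.43 m.
Vertical separation Δz = 135.31 − 127.83 = 7.48 m.
|i_v| = |Δh| / Δz = 3.43 / 7.48 = 0.459.
Head is higher in the shallow piezometer, so vertical flow is downward (recharge condition).

|i_v| ≈ 0.459; vertical flow is downward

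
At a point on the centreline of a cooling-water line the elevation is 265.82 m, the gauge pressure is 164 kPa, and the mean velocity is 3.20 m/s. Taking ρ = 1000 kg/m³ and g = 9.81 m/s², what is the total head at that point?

Pressure head ψ = P/(ρg) = 164×1000 / (1000 × 9.81) = 16.72 m.
Velocity head = v²/(2g) = 3.20² / (2 × 9.81) = 0.522 m.
h = z + ψ + v²/(2g) = 265.82 + 16.72 + 0.522 = 283.06 m.

h ≈ 283.06 m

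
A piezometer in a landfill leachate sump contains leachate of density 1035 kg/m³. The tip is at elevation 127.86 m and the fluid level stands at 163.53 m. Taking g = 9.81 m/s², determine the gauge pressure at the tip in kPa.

P ≈ 362 kPa

Pressure head ψ = h − z = 163.53 − 127.86 = 35.67 m.
P = ρgψ = 1035 × 9.81 × 35.67 = 362170 Pa ≈ 362 kPa.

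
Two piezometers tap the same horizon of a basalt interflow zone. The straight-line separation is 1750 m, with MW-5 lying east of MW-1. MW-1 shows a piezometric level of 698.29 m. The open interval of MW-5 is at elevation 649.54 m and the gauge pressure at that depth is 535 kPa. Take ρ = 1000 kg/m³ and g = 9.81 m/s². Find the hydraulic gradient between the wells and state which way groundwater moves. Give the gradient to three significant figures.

Total head at MW-1: h = 698.29 m (water level in the piezometer is the total head).
Pressure head at MW-5: ψ = P/(ρg) = 535×1000 / (1000 × 9.81) = 54.54 m.
Total head at MW-5: h = z + ψ = 649.54 + 54.54 = 704.08 m.
Head difference: h(MW-1) − h(MW-5) = 698.29 − 704.08 = -5.79 m.
Hydraulic gradient: i = |Δh| / L = 5.79 / 1750 = 0.00331.
Flow is from higher to lower head: from MW-5 toward MW-1, i.e. toward the west.

i ≈ 0.00331; groundwater flows toward the west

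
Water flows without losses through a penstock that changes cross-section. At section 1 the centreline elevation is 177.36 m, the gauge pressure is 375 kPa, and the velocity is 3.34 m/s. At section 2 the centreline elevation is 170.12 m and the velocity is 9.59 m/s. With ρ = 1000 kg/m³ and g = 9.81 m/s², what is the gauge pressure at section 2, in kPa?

P₂ ≈ 406 kPa

Pressure head at 1: ψ₁ = P₁/(ρg) = 375×1000 / (1000 × 9.81) = 38.23 m.
Velocity heads: v₁²/2g = 3.34²/19.62 = 0.569 m; v₂²/2g = 9.59²/19.62 = 4.687 m.
Total head H = z₁ + ψ₁ + v₁²/2g = 177.36 + 38.23 + 0.569 = 216.16 m.
ψ₂ = H − z₂ − v₂²/2g = 216.16 − 170.12 − 4.687 = 41.35 m.
P₂ = ρgψ₂ = 1000 × 9.81 × 41.35 ≈ 406 kPa.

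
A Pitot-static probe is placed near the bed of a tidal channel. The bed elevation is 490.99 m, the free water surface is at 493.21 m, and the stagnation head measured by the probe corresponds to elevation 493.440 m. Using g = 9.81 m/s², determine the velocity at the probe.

Near the bed, under hydrostatic conditions, the piezometric head (z + ψ) equals the free-surface elevation, 493.21 m.
Velocity head = total − piezometric = 493.440 − 493.21 = 0.230 m.
v = √(2g·h_v) = √(2 × 9.81 × 0.230) = 2.12 m/s.

v ≈ 2.12 m/s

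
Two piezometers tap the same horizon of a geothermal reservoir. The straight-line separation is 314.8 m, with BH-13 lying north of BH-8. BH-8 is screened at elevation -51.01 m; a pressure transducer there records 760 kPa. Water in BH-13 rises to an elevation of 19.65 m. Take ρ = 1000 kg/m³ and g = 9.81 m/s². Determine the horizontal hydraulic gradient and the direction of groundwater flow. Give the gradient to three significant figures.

Pressure head at BH-8: ψ = P/(ρg) = 760×1000 / (1000 × 9.81) = 77.47 m.
Total head at BH-8: h = z + ψ = -51.01 + 77.47 = 26.46 m.
Total head at BH-13: h = 19.65 m (water level in the piezometer is the total head).
Head difference: h(BH-8) − h(BH-13) = 26.46 − 19.65 = 6.81 m.
Hydraulic gradient: i = |Δh| / L = 6.81 / 314.8 = 0.0216.
Flow is from higher to lower head: from BH-8 toward BH-13, i.e. toward the north.

i ≈ 0.0216; groundwater flows toward the north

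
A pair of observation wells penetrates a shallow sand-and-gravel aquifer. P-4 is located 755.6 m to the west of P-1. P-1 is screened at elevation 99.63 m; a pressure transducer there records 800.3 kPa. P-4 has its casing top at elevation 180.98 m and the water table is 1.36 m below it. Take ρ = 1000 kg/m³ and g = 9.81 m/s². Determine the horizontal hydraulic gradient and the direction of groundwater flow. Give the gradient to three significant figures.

Pressure head at P-1: ψ = P/(ρg) = 800.3×1000 / (1000 × 9.81) = 81.58 m.
Total head at P-1: h = z + ψ = 99.63 + 81.58 = 181.21 m.
Total head at P-4: h = 180.98 − 1.36 = 179.62 m.
Head difference: h(P-1) − h(P-4) = 181.21 − 179.62 = 1.59 m.
Hydraulic gradient: i = |Δh| / L = 1.59 / 755.6 = 0.00210.
Flow is from higher to lower head: from P-1 toward P-4, i.e. toward the west.

i ≈ 0.00210; groundwater flows toward the west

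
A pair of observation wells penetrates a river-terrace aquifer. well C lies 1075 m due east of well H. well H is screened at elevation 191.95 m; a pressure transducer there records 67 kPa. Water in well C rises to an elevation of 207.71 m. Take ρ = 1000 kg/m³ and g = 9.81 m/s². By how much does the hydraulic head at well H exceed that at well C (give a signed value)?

Pressure head at well H: ψ = P/(ρg) = 67×1000 / (1000 × 9.81) = 6.83 m.
Total head at well H: h = z + ψ = 191.95 + 6.83 = 198.78 m.
Total head at well C: h = 207.71 m (water level in the piezometer is the total head).
Head difference: h(well H) − h(well C) = 198.78 − 207.71 = -8.93 m.

Δh ≈ -8.93 m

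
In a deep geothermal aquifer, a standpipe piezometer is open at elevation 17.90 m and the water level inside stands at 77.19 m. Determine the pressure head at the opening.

ψ ≈ 59.29 m

Total head h = 77.19 m (the water-surface elevation in the piezometer).
Pressure head ψ = h − z = 77.19 − 17.90 = 59.29 m.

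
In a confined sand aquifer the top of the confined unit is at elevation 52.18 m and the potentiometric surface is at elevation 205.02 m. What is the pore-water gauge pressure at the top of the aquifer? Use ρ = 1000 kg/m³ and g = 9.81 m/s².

Pressure head at the aquifer top: ψ = h − z = 205.02 − 52.18 = 152.84 m.
P = ρgψ = 1000 × 9.81 × 152.84 = 1499360 Pa ≈ 1500 kPa.

P ≈ 1500 kPa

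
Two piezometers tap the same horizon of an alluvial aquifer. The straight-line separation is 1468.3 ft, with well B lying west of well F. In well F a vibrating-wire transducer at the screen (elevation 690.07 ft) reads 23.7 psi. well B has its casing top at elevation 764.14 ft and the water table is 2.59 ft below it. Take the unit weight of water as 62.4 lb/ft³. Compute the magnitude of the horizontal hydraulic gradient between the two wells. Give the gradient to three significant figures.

i ≈ 0.0114

Pressure head at well F: ψ = 144·P/γ = 144 × 23.7 / 62.4 = 54.69 ft.
Total head at well F: h = z + ψ = 690.07 + 54.69 = 744.76 ft.
Total head at well B: h = 764.14 − 2.59 = 761.55 ft.
Head difference: h(well F) − h(well B) = 744.76 − 761.55 = -16.79 ft.
Hydraulic gradient: i = |Δh| / L = 16.79 / 1468.3 = 0.0114.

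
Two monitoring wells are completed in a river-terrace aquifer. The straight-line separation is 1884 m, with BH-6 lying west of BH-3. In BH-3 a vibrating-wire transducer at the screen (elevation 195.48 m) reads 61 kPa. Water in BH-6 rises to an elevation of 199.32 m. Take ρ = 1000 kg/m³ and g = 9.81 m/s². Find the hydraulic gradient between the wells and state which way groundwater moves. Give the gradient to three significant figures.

i ≈ 0.00126; groundwater flows toward the west

Pressure head at BH-3: ψ = P/(ρg) = 61×1000 / (1000 × 9.81) = 6.22 m.
Total head at BH-3: h = z + ψ = 195.48 + 6.22 = 201.70 m.
Total head at BH-6: h = 199.32 m (water level in the piezometer is the total head).
Head difference: h(BH-3) − h(BH-6) = 201.70 − 199.32 = 2.38 m.
Hydraulic gradient: i = |Δh| / L = 2.38 / 1884 = 0.00126.
Flow is from higher to lower head: from BH-3 toward BH-6, i.e. toward the west.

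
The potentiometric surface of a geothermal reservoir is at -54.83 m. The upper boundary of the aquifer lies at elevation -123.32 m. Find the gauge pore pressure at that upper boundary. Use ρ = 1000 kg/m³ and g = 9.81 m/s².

P ≈ 672 kPa

Pressure head at the aquifer top: ψ = h − z = -54.83 − (-123.32) = 68.49 m.
P = ρgψ = 1000 × 9.81 × 68.49 = 671887 Pa ≈ 672 kPa.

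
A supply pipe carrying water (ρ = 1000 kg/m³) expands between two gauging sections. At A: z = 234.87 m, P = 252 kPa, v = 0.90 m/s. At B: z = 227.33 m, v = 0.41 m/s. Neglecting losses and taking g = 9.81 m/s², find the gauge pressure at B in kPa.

Pressure head at A: ψ₁ = P₁/(ρg) = 252×1000 / (1000 × 9.81) = 25.69 m.
Velocity heads: v₁²/2g = 0.90²/19.62 = 0.041 m; v₂²/2g = 0.41²/19.62 = 0.009 m.
Total head H = z₁ + ψ₁ + v₁²/2g = 234.87 + 25.69 + 0.041 = 260.60 m.
ψ₂ = H − z₂ − v₂²/2g = 260.60 − 227.33 − 0.009 = 33.26 m.
P₂ = ρgψ₂ = 1000 × 9.81 × 33.26 ≈ 326 kPa.

P₂ ≈ 326 kPa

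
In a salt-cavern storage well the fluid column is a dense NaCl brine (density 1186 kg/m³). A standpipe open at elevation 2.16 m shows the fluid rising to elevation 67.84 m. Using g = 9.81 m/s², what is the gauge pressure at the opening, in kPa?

P ≈ 764 kPa

Pressure head ψ = h − z = 67.84 − 2.16 = 65.68 m.
P = ρgψ = 1186 × 9.81 × 65.68 = 764164 Pa ≈ 764 kPa.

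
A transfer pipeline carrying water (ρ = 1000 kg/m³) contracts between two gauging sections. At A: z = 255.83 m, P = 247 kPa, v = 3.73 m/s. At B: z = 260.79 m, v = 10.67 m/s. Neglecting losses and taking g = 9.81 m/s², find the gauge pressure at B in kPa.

P₂ ≈ 148 kPa

Pressure head at A: ψ₁ = P₁/(ρg) = 247×1000 / (1000 × 9.81) = 25.18 m.
Velocity heads: v₁²/2g = 3.73²/19.62 = 0.709 m; v₂²/2g = 10.67²/19.62 = 5.803 m.
Total head H = z₁ + ψ₁ + v₁²/2g = 255.83 + 25.18 + 0.709 = 281.72 m.
ψ₂ = H − z₂ − v₂²/2g = 281.72 − 260.79 − 5.803 = 15.13 m.
P₂ = ρgψ₂ = 1000 × 9.81 × 15.13 ≈ 148 kPa.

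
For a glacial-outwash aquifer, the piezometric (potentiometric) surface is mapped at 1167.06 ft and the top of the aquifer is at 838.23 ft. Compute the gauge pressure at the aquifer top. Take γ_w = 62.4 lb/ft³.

P ≈ 142 psi

Pressure head at the aquifer top: ψ = h − z = 1167.06 − 838.23 = 328.83 ft.
P = γψ/144 = 62.4 × 328.83 / 144 = 142 psi.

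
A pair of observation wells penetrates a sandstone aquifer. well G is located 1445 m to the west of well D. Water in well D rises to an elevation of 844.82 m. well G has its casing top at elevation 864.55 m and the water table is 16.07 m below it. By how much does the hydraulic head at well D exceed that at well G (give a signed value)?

Δh ≈ -3.66 m

Total head at well D: h = 844.82 m (water level in the piezometer is the total head).
Total head at well G: h = 864.55 − 16.07 = 848.48 m.
Head difference: h(well D) − h(well G) = 844.82 − 848.48 = -3.66 m.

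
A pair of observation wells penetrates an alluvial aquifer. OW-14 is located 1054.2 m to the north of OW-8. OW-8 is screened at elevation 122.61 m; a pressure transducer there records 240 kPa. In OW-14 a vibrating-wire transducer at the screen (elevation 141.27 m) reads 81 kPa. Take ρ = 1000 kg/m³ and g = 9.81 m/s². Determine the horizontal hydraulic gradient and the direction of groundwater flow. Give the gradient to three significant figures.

Pressure head at OW-8: ψ = P/(ρg) = 240×1000 / (1000 × 9.81) = 24.46 m.
Total head at OW-8: h = z + ψ = 122.61 + 24.46 = 147.07 m.
Pressure head at OW-14: ψ = P/(ρg) = 81×1000 / (1000 × 9.81) = 8.26 m.
Total head at OW-14: h = z + ψ = 141.27 + 8.26 = 149.53 m.
Head difference: h(OW-8) − h(OW-14) = 147.07 − 149.53 = -2.46 m.
Hydraulic gradient: i = |Δh| / L = 2.46 / 1054.2 = 0.00233.
Flow is from higher to lower head: from OW-14 toward OW-8, i.e. toward the south.

i ≈ 0.00233; groundwater flows toward the south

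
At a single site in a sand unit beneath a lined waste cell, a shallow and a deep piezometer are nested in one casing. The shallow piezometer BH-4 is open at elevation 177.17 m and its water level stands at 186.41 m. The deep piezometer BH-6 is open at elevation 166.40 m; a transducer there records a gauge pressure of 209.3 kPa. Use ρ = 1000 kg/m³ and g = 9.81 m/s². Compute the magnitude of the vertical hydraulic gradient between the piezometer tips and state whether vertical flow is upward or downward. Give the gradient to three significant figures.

Total head at BH-4: h = 186.41 m (water level in the standpipe).
Pressure head at BH-6: ψ = P/(ρg) = 209.3×1000 / (1000 × 9.81) = 21.34 m.
Total head at BH-6: h = z + ψ = 166.40 + 21.34 = 187.74 m.
Δh = h(BH-4) − h(BH-6) = 186.41 − 187.74 = -1.33 m.
Vertical separation Δz = 177.17 − 166.40 = 10.77 m.
|i_v| = |Δh| / Δz = 1.33 / 10.77 = 0.123.
Head is higher in the deep piezometer, so vertical flow is upward (discharge condition).

|i_v| ≈ 0.123; vertical flow is upward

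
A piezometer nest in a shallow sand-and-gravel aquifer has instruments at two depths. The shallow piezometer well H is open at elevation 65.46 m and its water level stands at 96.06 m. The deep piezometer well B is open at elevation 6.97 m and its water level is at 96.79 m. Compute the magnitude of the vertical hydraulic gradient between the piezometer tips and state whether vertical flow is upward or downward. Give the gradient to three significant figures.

|i_v| ≈ 0.0125; vertical flow is upward

Total head at well H: h = 96.06 m (water level in the standpipe).
Total head at well B: h = 96.79 m.
Δh = h(well H) − h(well B) = 96.06 − 96.79 = -0.73 m.
Vertical separation Δz = 65.46 − 6.97 = 58.49 m.
|i_v| = |Δh| / Δz = 0.73 / 58.49 = 0.0125.
Head is higher in the deep piezometer, so vertical flow is upward (discharge condition).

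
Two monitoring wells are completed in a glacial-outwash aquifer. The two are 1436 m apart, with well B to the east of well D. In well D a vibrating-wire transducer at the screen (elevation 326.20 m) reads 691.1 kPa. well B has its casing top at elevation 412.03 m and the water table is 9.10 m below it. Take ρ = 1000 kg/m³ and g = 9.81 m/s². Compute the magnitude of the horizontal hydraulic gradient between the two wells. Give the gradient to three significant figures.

Pressure head at well D: ψ = P/(ρg) = 691.1×1000 / (1000 × 9.81) = 70.45 m.
Total head at well D: h = z + ψ = 326.20 + 70.45 = 396.65 m.
Total head at well B: h = 412.03 − 9.10 = 402.93 m.
Head difference: h(well D) − h(well B) = 396.65 − 402.93 = -6.28 m.
Hydraulic gradient: i = |Δh| / L = 6.28 / 1436 = 0.00437.

i ≈ 0.00437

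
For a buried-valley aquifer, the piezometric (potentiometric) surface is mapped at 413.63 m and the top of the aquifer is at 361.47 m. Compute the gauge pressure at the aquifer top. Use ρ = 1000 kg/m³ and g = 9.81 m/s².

P ≈ 512 kPa

Pressure head at the aquifer top: ψ = h − z = 413.63 − 361.47 = 52.16 m.
P = ρgψ = 1000 × 9.81 × 52.16 = 511690 Pa ≈ 512 kPa.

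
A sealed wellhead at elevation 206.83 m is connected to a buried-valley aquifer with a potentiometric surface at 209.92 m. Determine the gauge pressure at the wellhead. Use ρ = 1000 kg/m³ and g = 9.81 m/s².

P ≈ 30.3 kPa

Head above the cap: Δh = 209.92 − 206.83 = 3.09 m.
P = ρgΔh = 1000 × 9.81 × 3.09 = 30313 Pa ≈ 30.3 kPa.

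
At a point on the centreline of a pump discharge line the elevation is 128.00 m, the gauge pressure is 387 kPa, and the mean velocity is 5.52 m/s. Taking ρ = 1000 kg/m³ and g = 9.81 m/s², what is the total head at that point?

Pressure head ψ = P/(ρg) = 387×1000 / (1000 × 9.81) = 39.45 m.
Velocity head = v²/(2g) = 5.52² / (2 × 9.81) = 1.553 m.
h = z + ψ + v²/(2g) = 128.00 + 39.45 + 1.553 = 169.00 m.

h ≈ 169.00 m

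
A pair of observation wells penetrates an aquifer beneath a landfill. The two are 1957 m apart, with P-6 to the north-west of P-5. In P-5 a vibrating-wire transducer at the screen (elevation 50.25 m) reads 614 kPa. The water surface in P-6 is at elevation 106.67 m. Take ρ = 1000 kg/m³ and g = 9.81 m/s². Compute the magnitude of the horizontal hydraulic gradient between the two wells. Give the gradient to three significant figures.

i ≈ 0.00315

Pressure head at P-5: ψ = P/(ρg) = 614×1000 / (1000 × 9.81) = 62.59 m.
Total head at P-5: h = z + ψ = 50.25 + 62.59 = 112.84 m.
Total head at P-6: h = 106.67 m (water level in the piezometer is the total head).
Head difference: h(P-5) − h(P-6) = 112.84 − 106.67 = 6.17 m.
Hydraulic gradient: i = |Δh| / L = 6.17 / 1957 = 0.00315.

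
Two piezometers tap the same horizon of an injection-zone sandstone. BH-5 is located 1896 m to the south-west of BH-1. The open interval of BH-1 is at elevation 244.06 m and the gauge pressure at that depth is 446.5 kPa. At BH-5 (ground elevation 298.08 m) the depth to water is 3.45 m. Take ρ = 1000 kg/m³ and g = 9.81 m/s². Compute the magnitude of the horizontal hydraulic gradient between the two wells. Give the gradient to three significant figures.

i ≈ 0.00267

Pressure head at BH-1: ψ = P/(ρg) = 446.5×1000 / (1000 × 9.81) = 45.51 m.
Total head at BH-1: h = z + ψ = 244.06 + 45.51 = 289.57 m.
Total head at BH-5: h = 298.08 − 3.45 = 294.63 m.
Head difference: h(BH-1) − h(BH-5) = 289.57 − 294.63 = -5.06 m.
Hydraulic gradient: i = |Δh| / L = 5.06 / 1896 = 0.00267.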